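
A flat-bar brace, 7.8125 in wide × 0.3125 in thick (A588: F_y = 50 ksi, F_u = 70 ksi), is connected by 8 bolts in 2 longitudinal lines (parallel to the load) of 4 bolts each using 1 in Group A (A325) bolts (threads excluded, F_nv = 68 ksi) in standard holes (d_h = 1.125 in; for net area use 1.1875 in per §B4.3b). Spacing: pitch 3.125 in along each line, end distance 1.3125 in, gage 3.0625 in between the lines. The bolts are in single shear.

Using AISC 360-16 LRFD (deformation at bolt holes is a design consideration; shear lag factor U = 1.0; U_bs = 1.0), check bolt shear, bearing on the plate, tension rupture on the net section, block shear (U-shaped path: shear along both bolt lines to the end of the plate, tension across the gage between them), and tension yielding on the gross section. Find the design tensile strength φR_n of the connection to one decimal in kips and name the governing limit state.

89.2 kips (net-section rupture governs)

Bolt shear: A_b = π(1)²/4 = 0.7854 in². φR_n = 0.75 × 68 × 0.7854 × 8 × 1 = 320.4 kips.
Bearing (0.3125 in plate, F_u = 70 ksi): end bolts L_c = 1.3125 − 1.125/2 = 0.75, R_n = min(1.2×0.75×0.3125×70, 2.4×1×0.3125×70) = 19.688 kips/bolt; interior L_c = 3.125 − 1.125 = 2, R_n = 52.5 kips/bolt. φR_n = 0.75 × (2×19.688 + 6×52.5) = 265.8 kips.
Tension rupture (net): A_n = (7.8125 − 2×1.1875)×0.3125 = 1.6992 in² (U = 1.0, A_e = A_n). φR_n = 0.75 × 70 × 1.6992 = 89.2 kips.
Block shear: shear path 2×[1.3125+3×3.125] = 2×10.6875 in, A_gv = 6.6797, A_nv = 2×(10.6875 − 3.5×1.1875)×0.3125 = 4.082 in²; tension across gage: (3.0625 − 1×1.1875)×0.3125 = 0.58594 in². R_n = min(0.6×70×4.082, 0.6×50×6.6797) + 1.0×70×0.58594 = min(171.44, 200.39) + 41.016 = 212.46 kips. φR_n = 0.75 × 212.46 = 159.3 kips.
Tension yield (gross): A_g = 7.8125×0.3125 = 2.4414 in². φR_n = 0.90 × 50 × 2.4414 = 109.9 kips.
Governing: min(320.4, 265.8, 89.2, 159.3, 109.9) = 89.2 kips → net-section rupture.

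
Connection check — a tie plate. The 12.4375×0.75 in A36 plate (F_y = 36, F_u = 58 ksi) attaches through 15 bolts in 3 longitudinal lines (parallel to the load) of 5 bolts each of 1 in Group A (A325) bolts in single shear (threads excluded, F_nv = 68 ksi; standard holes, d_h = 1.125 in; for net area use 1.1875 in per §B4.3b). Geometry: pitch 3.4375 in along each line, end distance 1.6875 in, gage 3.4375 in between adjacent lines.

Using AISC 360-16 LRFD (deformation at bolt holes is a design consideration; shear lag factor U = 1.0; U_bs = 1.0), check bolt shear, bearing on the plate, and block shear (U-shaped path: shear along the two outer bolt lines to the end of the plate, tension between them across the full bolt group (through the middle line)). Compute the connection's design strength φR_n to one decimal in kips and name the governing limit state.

521.9 kips (block shear governs)

Bolt shear: A_b = π(1)²/4 = 0.7854 in². φR_n = 0.75 × 68 × 0.7854 × 15 × 1 = 600.8 kips.
Bearing (0.75 in plate, F_u = 58 ksi): end bolts L_c = 1.6875 − 1.125/2 = 1.125, R_n = min(1.2×1.125×0.75×58, 2.4×1×0.75×58) = 58.725 kips/bolt; interior L_c = 3.4375 − 1.125 = 2.3125, R_n = 104.4 kips/bolt. φR_n = 0.75 × (3×58.725 + 12×104.4) = 1071.7 kips.
Block shear: shear path 2×[1.6875+4×3.4375] = 2×15.4375 in, A_gv = 23.156, A_nv = 2×(15.4375 − 4.5×1.1875)×0.75 = 15.141 in²; tension across gage: (6.875 − 2×1.1875)×0.75 = 3.375 in². R_n = min(0.6×58×15.141, 0.6×36×23.156) + 1.0×58×3.375 = min(526.91, 500.17) + 195.75 = 695.92 kips. φR_n = 0.75 × 695.92 = 521.9 kips.
Governing: min(600.8, 1071.7, 521.9) = 521.9 kips → block shear.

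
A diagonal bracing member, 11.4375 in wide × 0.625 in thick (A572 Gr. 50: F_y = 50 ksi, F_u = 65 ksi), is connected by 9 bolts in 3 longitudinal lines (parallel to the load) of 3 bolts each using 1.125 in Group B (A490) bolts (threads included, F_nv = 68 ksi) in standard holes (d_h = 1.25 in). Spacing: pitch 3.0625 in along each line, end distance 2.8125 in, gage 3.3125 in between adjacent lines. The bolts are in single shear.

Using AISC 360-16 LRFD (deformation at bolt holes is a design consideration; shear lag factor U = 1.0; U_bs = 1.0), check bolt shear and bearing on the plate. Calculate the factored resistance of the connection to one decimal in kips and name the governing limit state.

Bolt shear: A_b = π(1.125)²/4 = 0.99402 in². φR_n = 0.75 × 68 × 0.99402 × 9 × 1 = 456.3 kips.
Bearing (0.625 in plate, F_u = 65 ksi): end bolts L_c = 2.8125 − 1.25/2 = 2.1875, R_n = min(1.2×2.1875×0.625×65, 2.4×1.125×0.625×65) = 106.64 kips/bolt; interior L_c = 3.0625 − 1.25 = 1.8125, R_n = 88.359 kips/bolt. φR_n = 0.75 × (3×106.64 + 6×88.359) = 637.6 kips.
Governing: min(456.3, 637.6) = 456.3 kips → bolt shear.

456.3 kips (bolt shear governs)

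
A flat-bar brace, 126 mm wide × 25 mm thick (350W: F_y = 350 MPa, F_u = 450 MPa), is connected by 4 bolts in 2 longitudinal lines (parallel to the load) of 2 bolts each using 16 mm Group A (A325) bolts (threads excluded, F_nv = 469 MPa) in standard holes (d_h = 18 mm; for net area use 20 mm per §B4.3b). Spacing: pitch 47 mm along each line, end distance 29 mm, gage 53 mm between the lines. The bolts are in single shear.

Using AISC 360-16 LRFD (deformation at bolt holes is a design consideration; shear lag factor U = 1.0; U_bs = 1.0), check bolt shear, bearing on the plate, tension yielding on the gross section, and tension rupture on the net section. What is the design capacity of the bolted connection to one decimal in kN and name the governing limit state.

Bolt shear: A_b = π(16)²/4 = 201.06 mm². φR_n = 0.75 × 469 × 201.06 × 4 × 1 = 282.9 kN.
Bearing (25 mm plate, F_u = 450 MPa): end bolts L_c = 29 − 18/2 = 20, R_n = min(1.2×20×25×450, 2.4×16×25×450) = 270 kN/bolt; interior L_c = 47 − 18 = 29, R_n = 391.5 kN/bolt. φR_n = 0.75 × (2×270 + 2×391.5) = 992.3 kN.
Tension yield (gross): A_g = 126×25 = 3150 mm². φR_n = 0.90 × 350 × 3150 = 992.3 kN.
Tension rupture (net): A_n = (126 − 2×20)×25 = 2150 mm² (U = 1.0, A_e = A_n). φR_n = 0.75 × 450 × 2150 = 725.6 kN.
Governing: min(282.9, 992.3, 992.3, 725.6) = 282.9 kN → bolt shear.

282.9 kN (bolt shear governs)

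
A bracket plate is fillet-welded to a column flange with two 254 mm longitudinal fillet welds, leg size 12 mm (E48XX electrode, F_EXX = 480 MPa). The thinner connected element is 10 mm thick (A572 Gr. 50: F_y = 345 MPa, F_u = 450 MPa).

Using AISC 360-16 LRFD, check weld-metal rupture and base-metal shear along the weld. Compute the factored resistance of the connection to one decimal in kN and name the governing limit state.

Weld metal: throat = 0.707×12 = 8.484 mm, L = 2×254 = 508 mm. φR_n = 0.75 × 0.6 × 480 × 8.484 × 508 = 930.9 kN.
Base metal shear (10 mm plate): yield φR_n = 1.0×0.6×345×10×508 = 1051.6 kN; rupture φR_n = 0.75×0.6×450×10×508 = 1028.7 kN; take 1028.7 kN (rupture).
Governing: min(930.9, 1028.7) = 930.9 kN → weld metal.

930.9 kN (weld metal governs)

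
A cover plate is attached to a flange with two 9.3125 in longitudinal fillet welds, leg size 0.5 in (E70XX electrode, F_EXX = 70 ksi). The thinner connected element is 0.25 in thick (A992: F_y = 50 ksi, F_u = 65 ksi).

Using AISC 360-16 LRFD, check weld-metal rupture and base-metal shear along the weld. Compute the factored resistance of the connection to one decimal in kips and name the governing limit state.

Weld metal: throat = 0.707×0.5 = 0.3535 in, L = 2×9.3125 = 18.625 in. φR_n = 0.75 × 0.6 × 70 × 0.3535 × 18.625 = 207.4 kips.
Base metal shear (0.25 in plate): yield φR_n = 1.0×0.6×50×0.25×18.625 = 139.7 kips; rupture φR_n = 0.75×0.6×65×0.25×18.625 = 136.2 kips; take 136.2 kips (rupture).
Governing: min(207.4, 136.2) = 136.2 kips → base-metal shear.

136.2 kips (base-metal shear governs)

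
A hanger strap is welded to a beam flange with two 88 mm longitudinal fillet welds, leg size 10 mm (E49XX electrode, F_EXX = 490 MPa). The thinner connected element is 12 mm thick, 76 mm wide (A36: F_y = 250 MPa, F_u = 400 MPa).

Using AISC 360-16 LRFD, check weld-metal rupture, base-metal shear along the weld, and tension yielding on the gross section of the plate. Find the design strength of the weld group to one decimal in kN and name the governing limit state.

Weld metal: throat = 0.707×10 = 7.07 mm, L = 2×88 = 176 mm. φR_n = 0.75 × 0.6 × 490 × 7.07 × 176 = 274.4 kN.
Base metal shear (12 mm plate): yield φR_n = 1.0×0.6×250×12×176 = 316.8 kN; rupture φR_n = 0.75×0.6×400×12×176 = 380.2 kN; take 316.8 kN (yield).
Tension yield (gross): A_g = 76×12 = 912 mm². φR_n = 0.90 × 250 × 912 = 205.2 kN.
Governing: min(274.4, 316.8, 205.2) = 205.2 kN → gross-section yield.

205.2 kN (gross-section yield governs)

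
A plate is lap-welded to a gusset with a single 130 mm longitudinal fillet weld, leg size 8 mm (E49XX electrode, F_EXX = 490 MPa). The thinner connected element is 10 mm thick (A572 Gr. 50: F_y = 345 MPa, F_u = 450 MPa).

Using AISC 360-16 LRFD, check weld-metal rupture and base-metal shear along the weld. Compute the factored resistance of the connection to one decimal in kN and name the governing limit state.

162.1 kN (weld metal governs)

Weld metal: throat = 0.707×8 = 5.656 mm, L = 130 mm. φR_n = 0.75 × 0.6 × 490 × 5.656 × 130 = 162.1 kN.
Base metal shear (10 mm plate): yield φR_n = 1.0×0.6×345×10×130 = 269.1 kN; rupture φR_n = 0.75×0.6×450×10×130 = 263.3 kN; take 263.3 kN (rupture).
Governing: min(162.1, 263.3) = 162.1 kN → weld metal.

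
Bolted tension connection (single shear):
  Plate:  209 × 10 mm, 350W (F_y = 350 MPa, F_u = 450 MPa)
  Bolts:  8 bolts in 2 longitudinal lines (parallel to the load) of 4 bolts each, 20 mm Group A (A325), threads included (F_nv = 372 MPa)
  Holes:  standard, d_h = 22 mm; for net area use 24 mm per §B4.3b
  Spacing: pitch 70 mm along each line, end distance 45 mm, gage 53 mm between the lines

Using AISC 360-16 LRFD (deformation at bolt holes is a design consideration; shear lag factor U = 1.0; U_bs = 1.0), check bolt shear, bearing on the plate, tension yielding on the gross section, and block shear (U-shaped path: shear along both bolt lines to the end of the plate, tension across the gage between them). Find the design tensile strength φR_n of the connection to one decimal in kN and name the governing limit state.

658.4 kN (gross-section yield governs)

Bolt shear: A_b = π(20)²/4 = 314.16 mm². φR_n = 0.75 × 372 × 314.16 × 8 × 1 = 701.2 kN.
Bearing (10 mm plate, F_u = 450 MPa): end bolts L_c = 45 − 22/2 = 34, R_n = min(1.2×34×10×450, 2.4×20×10×450) = 183.6 kN/bolt; interior L_c = 70 − 22 = 48, R_n = 216 kN/bolt. φR_n = 0.75 × (2×183.6 + 6×216) = 1247.4 kN.
Tension yield (gross): A_g = 209×10 = 2090 mm². φR_n = 0.90 × 350 × 2090 = 658.4 kN.
Block shear: shear path 2×[45+3×70] = 2×255 mm, A_gv = 5100, A_nv = 2×(255 − 3.5×24)×10 = 3420 mm²; tension across gage: (53 − 1×24)×10 = 290 mm². R_n = min(0.6×450×3420, 0.6×350×5100) + 1.0×450×290 = min(923.4, 1071) + 130.5 = 1053.9 kN. φR_n = 0.75 × 1053.9 = 790.4 kN.
Governing: min(701.2, 1247.4, 658.4, 790.4) = 658.4 kN → gross-section yield.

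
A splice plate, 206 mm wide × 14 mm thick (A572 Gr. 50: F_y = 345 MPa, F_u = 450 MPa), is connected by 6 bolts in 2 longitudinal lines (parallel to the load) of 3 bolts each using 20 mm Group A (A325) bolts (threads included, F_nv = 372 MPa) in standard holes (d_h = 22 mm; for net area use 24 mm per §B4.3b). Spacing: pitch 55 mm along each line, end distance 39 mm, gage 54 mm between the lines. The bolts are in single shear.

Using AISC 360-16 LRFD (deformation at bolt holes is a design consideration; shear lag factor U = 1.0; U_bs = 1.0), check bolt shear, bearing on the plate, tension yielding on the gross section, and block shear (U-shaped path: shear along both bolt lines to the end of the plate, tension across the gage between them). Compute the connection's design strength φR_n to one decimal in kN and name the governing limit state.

525.9 kN (bolt shear governs)

Bolt shear: A_b = π(20)²/4 = 314.16 mm². φR_n = 0.75 × 372 × 314.16 × 6 × 1 = 525.9 kN.
Bearing (14 mm plate, F_u = 450 MPa): end bolts L_c = 39 − 22/2 = 28, R_n = min(1.2×28×14×450, 2.4×20×14×450) = 211.68 kN/bolt; interior L_c = 55 − 22 = 33, R_n = 249.48 kN/bolt. φR_n = 0.75 × (2×211.68 + 4×249.48) = 1066.0 kN.
Tension yield (gross): A_g = 206×14 = 2884 mm². φR_n = 0.90 × 345 × 2884 = 895.5 kN.
Block shear: shear path 2×[39+2×55] = 2×149 mm, A_gv = 4172, A_nv = 2×(149 − 2.5×24)×14 = 2492 mm²; tension across gage: (54 − 1×24)×14 = 420 mm². R_n = min(0.6×450×2492, 0.6×345×4172) + 1.0×450×420 = min(672.84, 863.6) + 189 = 861.84 kN. φR_n = 0.75 × 861.84 = 646.4 kN.
Governing: min(525.9, 1066.0, 895.5, 646.4) = 525.9 kN → bolt shear.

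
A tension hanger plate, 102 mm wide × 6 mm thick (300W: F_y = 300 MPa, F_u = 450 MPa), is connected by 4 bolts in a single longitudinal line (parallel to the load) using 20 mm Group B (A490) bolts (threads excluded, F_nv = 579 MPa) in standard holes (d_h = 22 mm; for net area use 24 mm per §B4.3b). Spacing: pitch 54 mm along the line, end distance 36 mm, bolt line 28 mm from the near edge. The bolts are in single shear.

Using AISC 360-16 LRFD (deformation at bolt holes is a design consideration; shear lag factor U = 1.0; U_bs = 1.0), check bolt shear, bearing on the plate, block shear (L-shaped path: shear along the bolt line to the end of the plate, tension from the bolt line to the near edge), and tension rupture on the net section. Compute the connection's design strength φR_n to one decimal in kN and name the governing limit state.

158.0 kN (net-section rupture governs)

Bolt shear: A_b = π(20)²/4 = 314.16 mm². φR_n = 0.75 × 579 × 314.16 × 4 × 1 = 545.7 kN.
Bearing (6 mm plate, F_u = 450 MPa): end bolts L_c = 36 − 22/2 = 25, R_n = min(1.2×25×6×450, 2.4×20×6×450) = 81 kN/bolt; interior L_c = 54 − 22 = 32, R_n = 103.68 kN/bolt. φR_n = 0.75 × (1×81 + 3×103.68) = 294.0 kN.
Block shear: shear path 1×[36+3×54] = 1×198 mm, A_gv = 1188, A_nv = 1×(198 − 3.5×24)×6 = 684 mm²; tension to near edge: (28 − 0.5×24)×6 = 96 mm². R_n = min(0.6×450×684, 0.6×300×1188) + 1.0×450×96 = min(184.68, 213.84) + 43.2 = 227.88 kN. φR_n = 0.75 × 227.88 = 170.9 kN.
Tension rupture (net): A_n = (102 − 1×24)×6 = 468 mm² (U = 1.0, A_e = A_n). φR_n = 0.75 × 450 × 468 = 158.0 kN.
Governing: min(545.7, 294.0, 170.9, 158.0) = 158.0 kN → net-section rupture.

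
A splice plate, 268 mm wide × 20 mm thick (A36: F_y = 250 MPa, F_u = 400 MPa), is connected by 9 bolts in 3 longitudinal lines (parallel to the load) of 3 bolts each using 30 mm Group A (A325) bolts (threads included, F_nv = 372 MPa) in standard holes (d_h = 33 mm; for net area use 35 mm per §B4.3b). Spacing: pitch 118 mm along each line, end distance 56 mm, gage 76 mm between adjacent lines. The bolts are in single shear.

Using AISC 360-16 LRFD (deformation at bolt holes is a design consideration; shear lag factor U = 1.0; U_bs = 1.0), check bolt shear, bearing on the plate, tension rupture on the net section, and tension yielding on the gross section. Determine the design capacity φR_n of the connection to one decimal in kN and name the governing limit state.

Bolt shear: A_b = π(30)²/4 = 706.86 mm². φR_n = 0.75 × 372 × 706.86 × 9 × 1 = 1774.9 kN.
Bearing (20 mm plate, F_u = 400 MPa): end bolts L_c = 56 − 33/2 = 39.5, R_n = min(1.2×39.5×20×400, 2.4×30×20×400) = 379.2 kN/bolt; interior L_c = 118 − 33 = 85, R_n = 576 kN/bolt. φR_n = 0.75 × (3×379.2 + 6×576) = 3445.2 kN.
Tension rupture (net): A_n = (268 − 3×35)×20 = 3260 mm² (U = 1.0, A_e = A_n). φR_n = 0.75 × 400 × 3260 = 978.0 kN.
Tension yield (gross): A_g = 268×20 = 5360 mm². φR_n = 0.90 × 250 × 5360 = 1206.0 kN.
Governing: min(1774.9, 3445.2, 978.0, 1206.0) = 978.0 kN → net-section rupture.

978.0 kN (net-section rupture governs)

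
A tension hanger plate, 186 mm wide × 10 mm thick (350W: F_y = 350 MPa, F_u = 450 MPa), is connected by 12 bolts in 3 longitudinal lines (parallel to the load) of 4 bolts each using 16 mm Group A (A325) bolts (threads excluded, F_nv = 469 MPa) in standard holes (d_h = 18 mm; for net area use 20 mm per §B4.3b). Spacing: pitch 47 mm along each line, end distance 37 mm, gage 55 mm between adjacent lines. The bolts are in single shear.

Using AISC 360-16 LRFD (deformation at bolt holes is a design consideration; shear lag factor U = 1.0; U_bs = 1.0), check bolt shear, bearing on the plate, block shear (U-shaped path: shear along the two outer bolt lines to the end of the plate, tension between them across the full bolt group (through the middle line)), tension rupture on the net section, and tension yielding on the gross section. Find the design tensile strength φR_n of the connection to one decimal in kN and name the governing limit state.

Bolt shear: A_b = π(16)²/4 = 201.06 mm². φR_n = 0.75 × 469 × 201.06 × 12 × 1 = 848.7 kN.
Bearing (10 mm plate, F_u = 450 MPa): end bolts L_c = 37 − 18/2 = 28, R_n = min(1.2×28×10×450, 2.4×16×10×450) = 151.2 kN/bolt; interior L_c = 47 − 18 = 29, R_n = 156.6 kN/bolt. φR_n = 0.75 × (3×151.2 + 9×156.6) = 1397.3 kN.
Block shear: shear path 2×[37+3×47] = 2×178 mm, A_gv = 3560, A_nv = 2×(178 − 3.5×20)×10 = 2160 mm²; tension across gage: (110 − 2×20)×10 = 700 mm². R_n = min(0.6×450×2160, 0.6×350×3560) + 1.0×450×700 = min(583.2, 747.6) + 315 = 898.2 kN. φR_n = 0.75 × 898.2 = 673.7 kN.
Tension rupture (net): A_n = (186 − 3×20)×10 = 1260 mm² (U = 1.0, A_e = A_n). φR_n = 0.75 × 450 × 1260 = 425.3 kN.
Tension yield (gross): A_g = 186×10 = 1860 mm². φR_n = 0.90 × 350 × 1860 = 585.9 kN.
Governing: min(848.7, 1397.3, 673.7, 425.3, 585.9) = 425.3 kN → net-section rupture.

425.3 kN (net-section rupture governs)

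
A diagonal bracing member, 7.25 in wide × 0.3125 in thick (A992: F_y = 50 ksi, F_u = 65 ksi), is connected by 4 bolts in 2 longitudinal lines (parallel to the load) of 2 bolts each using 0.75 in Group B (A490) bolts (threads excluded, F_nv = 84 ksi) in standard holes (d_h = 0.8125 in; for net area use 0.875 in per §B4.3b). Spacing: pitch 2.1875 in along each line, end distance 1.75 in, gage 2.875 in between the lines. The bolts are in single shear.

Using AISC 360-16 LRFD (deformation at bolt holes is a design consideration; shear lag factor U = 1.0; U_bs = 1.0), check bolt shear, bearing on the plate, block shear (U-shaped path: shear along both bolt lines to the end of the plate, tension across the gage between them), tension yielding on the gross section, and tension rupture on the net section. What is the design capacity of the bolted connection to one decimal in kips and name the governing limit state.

Bolt shear: A_b = π(0.75)²/4 = 0.44179 in². φR_n = 0.75 × 84 × 0.44179 × 4 × 1 = 111.3 kips.
Bearing (0.3125 in plate, F_u = 65 ksi): end bolts L_c = 1.75 − 0.8125/2 = 1.34375, R_n = min(1.2×1.34375×0.3125×65, 2.4×0.75×0.3125×65) = 32.754 kips/bolt; interior L_c = 2.1875 − 0.8125 = 1.375, R_n = 33.516 kips/bolt. φR_n = 0.75 × (2×32.754 + 2×33.516) = 99.4 kips.
Block shear: shear path 2×[1.75+1×2.1875] = 2×3.9375 in, A_gv = 2.4609, A_nv = 2×(3.9375 − 1.5×0.875)×0.3125 = 1.6406 in²; tension across gage: (2.875 − 1×0.875)×0.3125 = 0.625 in². R_n = min(0.6×65×1.6406, 0.6×50×2.4609) + 1.0×65×0.625 = min(63.983, 73.827) + 40.625 = 104.61 kips. φR_n = 0.75 × 104.61 = 78.5 kips.
Tension yield (gross): A_g = 7.25×0.3125 = 2.2656 in². φR_n = 0.90 × 50 × 2.2656 = 102.0 kips.
Tension rupture (net): A_n = (7.25 − 2×0.875)×0.3125 = 1.7188 in² (U = 1.0, A_e = A_n). φR_n = 0.75 × 65 × 1.7188 = 83.8 kips.
Governing: min(111.3, 99.4, 78.5, 102.0, 83.8) = 78.5 kips → block shear.

78.5 kips (block shear governs)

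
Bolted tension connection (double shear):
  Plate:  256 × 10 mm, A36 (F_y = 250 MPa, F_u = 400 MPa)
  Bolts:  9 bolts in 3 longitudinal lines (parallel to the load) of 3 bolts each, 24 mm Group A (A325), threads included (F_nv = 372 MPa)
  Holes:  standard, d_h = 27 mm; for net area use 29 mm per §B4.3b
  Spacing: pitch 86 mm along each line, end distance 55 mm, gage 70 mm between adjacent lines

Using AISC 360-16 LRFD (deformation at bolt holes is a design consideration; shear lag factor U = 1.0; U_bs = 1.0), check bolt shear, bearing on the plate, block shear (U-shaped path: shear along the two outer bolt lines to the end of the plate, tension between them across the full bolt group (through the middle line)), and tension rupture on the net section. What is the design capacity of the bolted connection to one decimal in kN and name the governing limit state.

507.0 kN (net-section rupture governs)

Bolt shear: A_b = π(24)²/4 = 452.39 mm². φR_n = 0.75 × 372 × 452.39 × 9 × 2 = 2271.9 kN.
Bearing (10 mm plate, F_u = 400 MPa): end bolts L_c = 55 − 27/2 = 41.5, R_n = min(1.2×41.5×10×400, 2.4×24×10×400) = 199.2 kN/bolt; interior L_c = 86 − 27 = 59, R_n = 230.4 kN/bolt. φR_n = 0.75 × (3×199.2 + 6×230.4) = 1485.0 kN.
Block shear: shear path 2×[55+2×86] = 2×227 mm, A_gv = 4540, A_nv = 2×(227 − 2.5×29)×10 = 3090 mm²; tension across gage: (140 − 2×29)×10 = 820 mm². R_n = min(0.6×400×3090, 0.6×250×4540) + 1.0×400×820 = min(741.6, 681) + 328 = 1009 kN. φR_n = 0.75 × 1009 = 756.8 kN.
Tension rupture (net): A_n = (256 − 3×29)×10 = 1690 mm² (U = 1.0, A_e = A_n). φR_n = 0.75 × 400 × 1690 = 507.0 kN.
Governing: min(2271.9, 1485.0, 756.8, 507.0) = 507.0 kN → net-section rupture.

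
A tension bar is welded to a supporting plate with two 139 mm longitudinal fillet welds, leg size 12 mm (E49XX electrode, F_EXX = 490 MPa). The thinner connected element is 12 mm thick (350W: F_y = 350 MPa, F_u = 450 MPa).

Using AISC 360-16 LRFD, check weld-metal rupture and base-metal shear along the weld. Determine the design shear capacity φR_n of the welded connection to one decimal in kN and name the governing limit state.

520.1 kN (weld metal governs)

Weld metal: throat = 0.707×12 = 8.484 mm, L = 2×139 = 278 mm. φR_n = 0.75 × 0.6 × 490 × 8.484 × 278 = 520.1 kN.
Base metal shear (12 mm plate): yield φR_n = 1.0×0.6×350×12×278 = 700.6 kN; rupture φR_n = 0.75×0.6×450×12×278 = 675.5 kN; take 675.5 kN (rupture).
Governing: min(520.1, 675.5) = 520.1 kN → weld metal.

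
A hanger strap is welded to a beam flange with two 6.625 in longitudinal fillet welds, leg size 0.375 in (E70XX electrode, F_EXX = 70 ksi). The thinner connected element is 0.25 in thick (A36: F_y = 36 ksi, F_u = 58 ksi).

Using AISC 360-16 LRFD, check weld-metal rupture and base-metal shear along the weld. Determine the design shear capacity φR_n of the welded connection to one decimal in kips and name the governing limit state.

71.6 kips (base-metal shear governs)

Weld metal: throat = 0.707×0.375 = 0.26513 in, L = 2×6.625 = 13.25 in. φR_n = 0.75 × 0.6 × 70 × 0.26513 × 13.25 = 110.7 kips.
Base metal shear (0.25 in plate): yield φR_n = 1.0×0.6×36×0.25×13.25 = 71.6 kips; rupture φR_n = 0.75×0.6×58×0.25×13.25 = 86.5 kips; take 71.6 kips (yield).
Governing: min(110.7, 71.6) = 71.6 kips → base-metal shear.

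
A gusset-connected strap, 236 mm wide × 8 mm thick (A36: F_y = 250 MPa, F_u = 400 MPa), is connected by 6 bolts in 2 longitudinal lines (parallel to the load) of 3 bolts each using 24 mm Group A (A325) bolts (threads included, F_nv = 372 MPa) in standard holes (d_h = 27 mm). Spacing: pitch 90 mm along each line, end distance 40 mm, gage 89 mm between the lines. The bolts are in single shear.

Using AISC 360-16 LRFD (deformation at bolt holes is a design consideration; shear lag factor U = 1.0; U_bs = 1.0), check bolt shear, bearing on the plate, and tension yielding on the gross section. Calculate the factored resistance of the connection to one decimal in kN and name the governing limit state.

424.8 kN (gross-section yield governs)

Bolt shear: A_b = π(24)²/4 = 452.39 mm². φR_n = 0.75 × 372 × 452.39 × 6 × 1 = 757.3 kN.
Bearing (8 mm plate, F_u = 400 MPa): end bolts L_c = 40 − 27/2 = 26.5, R_n = min(1.2×26.5×8×400, 2.4×24×8×400) = 101.76 kN/bolt; interior L_c = 90 − 27 = 63, R_n = 184.32 kN/bolt. φR_n = 0.75 × (2×101.76 + 4×184.32) = 705.6 kN.
Tension yield (gross): A_g = 236×8 = 1888 mm². φR_n = 0.90 × 250 × 1888 = 424.8 kN.
Governing: min(757.3, 705.6, 424.8) = 424.8 kN → gross-section yield.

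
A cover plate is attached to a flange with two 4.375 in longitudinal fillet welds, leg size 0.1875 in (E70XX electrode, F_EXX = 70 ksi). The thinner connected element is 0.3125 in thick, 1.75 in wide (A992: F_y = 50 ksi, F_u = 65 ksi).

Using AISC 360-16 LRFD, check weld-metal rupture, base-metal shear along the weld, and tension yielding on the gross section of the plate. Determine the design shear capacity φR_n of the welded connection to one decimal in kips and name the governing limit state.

24.6 kips (gross-section yield governs)

Weld metal: throat = 0.707×0.1875 = 0.13256 in, L = 2×4.375 = 8.75 in. φR_n = 0.75 × 0.6 × 70 × 0.13256 × 8.75 = 36.5 kips.
Base metal shear (0.3125 in plate): yield φR_n = 1.0×0.6×50×0.3125×8.75 = 82.0 kips; rupture φR_n = 0.75×0.6×65×0.3125×8.75 = 80.0 kips; take 80.0 kips (rupture).
Tension yield (gross): A_g = 1.75×0.3125 = 0.54688 in². φR_n = 0.90 × 50 × 0.54688 = 24.6 kips.
Governing: min(36.5, 80.0, 24.6) = 24.6 kips → gross-section yield.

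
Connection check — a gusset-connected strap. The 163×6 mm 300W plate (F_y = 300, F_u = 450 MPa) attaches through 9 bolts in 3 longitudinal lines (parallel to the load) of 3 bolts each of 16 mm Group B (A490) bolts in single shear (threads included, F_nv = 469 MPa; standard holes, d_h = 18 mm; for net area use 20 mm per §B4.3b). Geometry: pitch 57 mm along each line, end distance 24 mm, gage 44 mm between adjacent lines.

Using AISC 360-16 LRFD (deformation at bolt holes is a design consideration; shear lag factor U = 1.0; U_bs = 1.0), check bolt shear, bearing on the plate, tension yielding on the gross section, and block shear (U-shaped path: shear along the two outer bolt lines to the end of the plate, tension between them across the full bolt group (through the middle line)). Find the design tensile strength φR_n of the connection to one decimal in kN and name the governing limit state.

264.1 kN (gross-section yield governs)

Bolt shear: A_b = π(16)²/4 = 201.06 mm². φR_n = 0.75 × 469 × 201.06 × 9 × 1 = 636.5 kN.
Bearing (6 mm plate, F_u = 450 MPa): end bolts L_c = 24 − 18/2 = 15, R_n = min(1.2×15×6×450, 2.4×16×6×450) = 48.6 kN/bolt; interior L_c = 57 − 18 = 39, R_n = 103.68 kN/bolt. φR_n = 0.75 × (3×48.6 + 6×103.68) = 575.9 kN.
Tension yield (gross): A_g = 163×6 = 978 mm². φR_n = 0.90 × 300 × 978 = 264.1 kN.
Block shear: shear path 2×[24+2×57] = 2×138 mm, A_gv = 1656, A_nv = 2×(138 − 2.5×20)×6 = 1056 mm²; tension across gage: (88 − 2×20)×6 = 288 mm². R_n = min(0.6×450×1056, 0.6×300×1656) + 1.0×450×288 = min(285.12, 298.08) + 129.6 = 414.72 kN. φR_n = 0.75 × 414.72 = 311.0 kN.
Governing: min(636.5, 575.9, 264.1, 311.0) = 264.1 kN → gross-section yield.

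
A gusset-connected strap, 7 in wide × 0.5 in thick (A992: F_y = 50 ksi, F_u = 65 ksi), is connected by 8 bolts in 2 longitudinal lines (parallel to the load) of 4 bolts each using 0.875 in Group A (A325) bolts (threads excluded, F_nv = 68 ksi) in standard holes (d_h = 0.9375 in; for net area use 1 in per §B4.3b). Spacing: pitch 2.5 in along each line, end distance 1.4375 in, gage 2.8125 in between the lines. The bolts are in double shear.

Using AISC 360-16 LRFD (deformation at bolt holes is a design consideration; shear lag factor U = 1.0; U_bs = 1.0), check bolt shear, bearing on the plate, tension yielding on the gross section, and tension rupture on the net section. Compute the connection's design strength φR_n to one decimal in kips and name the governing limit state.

121.9 kips (net-section rupture governs)

Bolt shear: A_b = π(0.875)²/4 = 0.60132 in². φR_n = 0.75 × 68 × 0.60132 × 8 × 2 = 490.7 kips.
Bearing (0.5 in plate, F_u = 65 ksi): end bolts L_c = 1.4375 − 0.9375/2 = 0.96875, R_n = min(1.2×0.96875×0.5×65, 2.4×0.875×0.5×65) = 37.781 kips/bolt; interior L_c = 2.5 − 0.9375 = 1.5625, R_n = 60.938 kips/bolt. φR_n = 0.75 × (2×37.781 + 6×60.938) = 330.9 kips.
Tension yield (gross): A_g = 7×0.5 = 3.5 in². φR_n = 0.90 × 50 × 3.5 = 157.5 kips.
Tension rupture (net): A_n = (7 − 2×1)×0.5 = 2.5 in² (U = 1.0, A_e = A_n). φR_n = 0.75 × 65 × 2.5 = 121.9 kips.
Governing: min(490.7, 330.9, 157.5, 121.9) = 121.9 kips → net-section rupture.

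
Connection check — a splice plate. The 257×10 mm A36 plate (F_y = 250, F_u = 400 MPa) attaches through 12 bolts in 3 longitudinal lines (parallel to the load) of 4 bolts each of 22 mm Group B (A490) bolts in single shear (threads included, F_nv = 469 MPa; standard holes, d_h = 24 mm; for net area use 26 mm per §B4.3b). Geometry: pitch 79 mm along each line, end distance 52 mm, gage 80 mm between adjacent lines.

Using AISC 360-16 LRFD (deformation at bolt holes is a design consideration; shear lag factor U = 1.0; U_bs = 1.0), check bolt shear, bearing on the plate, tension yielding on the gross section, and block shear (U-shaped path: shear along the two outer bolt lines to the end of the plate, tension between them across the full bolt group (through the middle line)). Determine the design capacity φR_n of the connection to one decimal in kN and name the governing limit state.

Bolt shear: A_b = π(22)²/4 = 380.13 mm². φR_n = 0.75 × 469 × 380.13 × 12 × 1 = 1604.5 kN.
Bearing (10 mm plate, F_u = 400 MPa): end bolts L_c = 52 − 24/2 = 40, R_n = min(1.2×40×10×400, 2.4×22×10×400) = 192 kN/bolt; interior L_c = 79 − 24 = 55, R_n = 211.2 kN/bolt. φR_n = 0.75 × (3×192 + 9×211.2) = 1857.6 kN.
Tension yield (gross): A_g = 257×10 = 2570 mm². φR_n = 0.90 × 250 × 2570 = 578.3 kN.
Block shear: shear path 2×[52+3×79] = 2×289 mm, A_gv = 5780, A_nv = 2×(289 − 3.5×26)×10 = 3960 mm²; tension across gage: (160 − 2×26)×10 = 1080 mm². R_n = min(0.6×400×3960, 0.6×250×5780) + 1.0×400×1080 = min(950.4, 867) + 432 = 1299 kN. φR_n = 0.75 × 1299 = 974.3 kN.
Governing: min(1604.5, 1857.6, 578.3, 974.3) = 578.3 kN → gross-section yield.

578.3 kN (gross-section yield governs)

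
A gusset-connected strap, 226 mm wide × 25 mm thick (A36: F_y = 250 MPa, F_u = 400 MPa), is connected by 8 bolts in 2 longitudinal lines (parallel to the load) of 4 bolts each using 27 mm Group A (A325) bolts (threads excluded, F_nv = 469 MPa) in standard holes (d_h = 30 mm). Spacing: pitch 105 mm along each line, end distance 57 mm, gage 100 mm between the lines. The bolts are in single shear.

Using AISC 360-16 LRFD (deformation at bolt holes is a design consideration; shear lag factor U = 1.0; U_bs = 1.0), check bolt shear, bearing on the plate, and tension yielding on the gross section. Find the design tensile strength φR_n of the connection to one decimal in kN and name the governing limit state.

1271.3 kN (gross-section yield governs)

Bolt shear: A_b = π(27)²/4 = 572.56 mm². φR_n = 0.75 × 469 × 572.56 × 8 × 1 = 1611.2 kN.
Bearing (25 mm plate, F_u = 400 MPa): end bolts L_c = 57 − 30/2 = 42, R_n = min(1.2×42×25×400, 2.4×27×25×400) = 504 kN/bolt; interior L_c = 105 − 30 = 75, R_n = 648 kN/bolt. φR_n = 0.75 × (2×504 + 6×648) = 3672.0 kN.
Tension yield (gross): A_g = 226×25 = 5650 mm². φR_n = 0.90 × 250 × 5650 = 1271.3 kN.
Governing: min(1611.2, 3672.0, 1271.3) = 1271.3 kN → gross-section yield.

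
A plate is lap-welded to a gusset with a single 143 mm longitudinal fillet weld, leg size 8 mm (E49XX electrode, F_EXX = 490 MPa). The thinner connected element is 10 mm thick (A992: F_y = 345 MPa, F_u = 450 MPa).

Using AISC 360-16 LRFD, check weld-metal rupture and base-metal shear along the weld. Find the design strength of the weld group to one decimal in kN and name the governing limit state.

178.3 kN (weld metal governs)

Weld metal: throat = 0.707×8 = 5.656 mm, L = 143 mm. φR_n = 0.75 × 0.6 × 490 × 5.656 × 143 = 178.3 kN.
Base metal shear (10 mm plate): yield φR_n = 1.0×0.6×345×10×143 = 296.0 kN; rupture φR_n = 0.75×0.6×450×10×143 = 289.6 kN; take 289.6 kN (rupture).
Governing: min(178.3, 289.6) = 178.3 kN → weld metal.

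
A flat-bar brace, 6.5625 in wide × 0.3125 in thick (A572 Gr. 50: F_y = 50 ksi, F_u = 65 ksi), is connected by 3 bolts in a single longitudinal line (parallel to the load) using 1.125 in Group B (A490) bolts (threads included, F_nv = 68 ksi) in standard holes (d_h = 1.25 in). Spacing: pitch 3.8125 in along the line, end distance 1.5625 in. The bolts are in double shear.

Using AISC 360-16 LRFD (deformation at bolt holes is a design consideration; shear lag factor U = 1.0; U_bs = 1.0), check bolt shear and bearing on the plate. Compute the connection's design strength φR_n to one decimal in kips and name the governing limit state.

99.4 kips (bearing governs)

Bolt shear: A_b = π(1.125)²/4 = 0.99402 in². φR_n = 0.75 × 68 × 0.99402 × 3 × 2 = 304.2 kips.
Bearing (0.3125 in plate, F_u = 65 ksi): end bolts L_c = 1.5625 − 1.25/2 = 0.9375, R_n = min(1.2×0.9375×0.3125×65, 2.4×1.125×0.3125×65) = 22.852 kips/bolt; interior L_c = 3.8125 − 1.25 = 2.5625, R_n = 54.844 kips/bolt. φR_n = 0.75 × (1×22.852 + 2×54.844) = 99.4 kips.
Governing: min(304.2, 99.4) = 99.4 kips → bearing.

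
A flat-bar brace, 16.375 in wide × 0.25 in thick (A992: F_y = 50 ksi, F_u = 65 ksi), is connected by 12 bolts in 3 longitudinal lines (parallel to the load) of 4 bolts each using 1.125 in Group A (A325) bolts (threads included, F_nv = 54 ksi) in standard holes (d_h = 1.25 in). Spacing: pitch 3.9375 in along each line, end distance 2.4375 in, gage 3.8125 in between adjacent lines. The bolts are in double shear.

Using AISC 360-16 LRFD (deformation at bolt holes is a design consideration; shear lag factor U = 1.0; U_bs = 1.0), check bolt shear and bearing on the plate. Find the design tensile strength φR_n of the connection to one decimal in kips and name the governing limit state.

Bolt shear: A_b = π(1.125)²/4 = 0.99402 in². φR_n = 0.75 × 54 × 0.99402 × 12 × 2 = 966.2 kips.
Bearing (0.25 in plate, F_u = 65 ksi): end bolts L_c = 2.4375 − 1.25/2 = 1.8125, R_n = min(1.2×1.8125×0.25×65, 2.4×1.125×0.25×65) = 35.344 kips/bolt; interior L_c = 3.9375 − 1.25 = 2.6875, R_n = 43.875 kips/bolt. φR_n = 0.75 × (3×35.344 + 9×43.875) = 375.7 kips.
Governing: min(966.2, 375.7) = 375.7 kips → bearing.

375.7 kips (bearing governs)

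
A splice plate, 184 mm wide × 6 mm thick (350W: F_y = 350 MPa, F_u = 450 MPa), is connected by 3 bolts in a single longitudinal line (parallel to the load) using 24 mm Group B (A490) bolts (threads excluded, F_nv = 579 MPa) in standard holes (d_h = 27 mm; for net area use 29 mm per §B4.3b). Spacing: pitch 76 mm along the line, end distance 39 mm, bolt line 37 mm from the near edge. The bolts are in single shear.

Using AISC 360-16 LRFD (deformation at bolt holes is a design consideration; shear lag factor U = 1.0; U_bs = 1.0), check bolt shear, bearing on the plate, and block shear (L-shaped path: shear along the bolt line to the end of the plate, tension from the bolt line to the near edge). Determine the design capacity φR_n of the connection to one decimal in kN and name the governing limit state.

Bolt shear: A_b = π(24)²/4 = 452.39 mm². φR_n = 0.75 × 579 × 452.39 × 3 × 1 = 589.4 kN.
Bearing (6 mm plate, F_u = 450 MPa): end bolts L_c = 39 − 27/2 = 25.5, R_n = min(1.2×25.5×6×450, 2.4×24×6×450) = 82.62 kN/bolt; interior L_c = 76 − 27 = 49, R_n = 155.52 kN/bolt. φR_n = 0.75 × (1×82.62 + 2×155.52) = 295.2 kN.
Block shear: shear path 1×[39+2×76] = 1×191 mm, A_gv = 1146, A_nv = 1×(191 − 2.5×29)×6 = 711 mm²; tension to near edge: (37 − 0.5×29)×6 = 135 mm². R_n = min(0.6×450×711, 0.6×350×1146) + 1.0×450×135 = min(191.97, 240.66) + 60.75 = 252.72 kN. φR_n = 0.75 × 252.72 = 189.5 kN.
Governing: min(589.4, 295.2, 189.5) = 189.5 kN → block shear.

189.5 kN (block shear governs)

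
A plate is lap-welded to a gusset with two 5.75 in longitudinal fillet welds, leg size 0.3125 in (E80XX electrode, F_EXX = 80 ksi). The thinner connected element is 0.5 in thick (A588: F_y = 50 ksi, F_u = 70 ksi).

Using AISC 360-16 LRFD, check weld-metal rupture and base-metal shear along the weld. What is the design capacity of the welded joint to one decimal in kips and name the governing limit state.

Weld metal: throat = 0.707×0.3125 = 0.22094 in, L = 2×5.75 = 11.5 in. φR_n = 0.75 × 0.6 × 80 × 0.22094 × 11.5 = 91.5 kips.
Base metal shear (0.5 in plate): yield φR_n = 1.0×0.6×50×0.5×11.5 = 172.5 kips; rupture φR_n = 0.75×0.6×70×0.5×11.5 = 181.1 kips; take 172.5 kips (yield).
Governing: min(91.5, 172.5) = 91.5 kips → weld metal.

91.5 kips (weld metal governs)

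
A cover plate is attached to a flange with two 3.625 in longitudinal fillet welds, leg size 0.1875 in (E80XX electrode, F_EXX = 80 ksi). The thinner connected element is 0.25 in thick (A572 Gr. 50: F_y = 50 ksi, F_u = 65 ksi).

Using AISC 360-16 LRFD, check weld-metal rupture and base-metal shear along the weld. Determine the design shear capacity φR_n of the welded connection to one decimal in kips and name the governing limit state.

34.6 kips (weld metal governs)

Weld metal: throat = 0.707×0.1875 = 0.13256 in, L = 2×3.625 = 7.25 in. φR_n = 0.75 × 0.6 × 80 × 0.13256 × 7.25 = 34.6 kips.
Base metal shear (0.25 in plate): yield φR_n = 1.0×0.6×50×0.25×7.25 = 54.4 kips; rupture φR_n = 0.75×0.6×65×0.25×7.25 = 53.0 kips; take 53.0 kips (rupture).
Governing: min(34.6, 53.0) = 34.6 kips → weld metal.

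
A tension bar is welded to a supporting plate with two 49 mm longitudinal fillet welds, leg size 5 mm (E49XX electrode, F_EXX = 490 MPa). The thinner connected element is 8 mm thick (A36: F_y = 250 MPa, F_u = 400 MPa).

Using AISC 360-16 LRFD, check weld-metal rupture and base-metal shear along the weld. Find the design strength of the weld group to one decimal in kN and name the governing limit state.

76.4 kN (weld metal governs)

Weld metal: throat = 0.707×5 = 3.535 mm, L = 2×49 = 98 mm. φR_n = 0.75 × 0.6 × 490 × 3.535 × 98 = 76.4 kN.
Base metal shear (8 mm plate): yield φR_n = 1.0×0.6×250×8×98 = 117.6 kN; rupture φR_n = 0.75×0.6×400×8×98 = 141.1 kN; take 117.6 kN (yield).
Governing: min(76.4, 117.6) = 76.4 kN → weld metal.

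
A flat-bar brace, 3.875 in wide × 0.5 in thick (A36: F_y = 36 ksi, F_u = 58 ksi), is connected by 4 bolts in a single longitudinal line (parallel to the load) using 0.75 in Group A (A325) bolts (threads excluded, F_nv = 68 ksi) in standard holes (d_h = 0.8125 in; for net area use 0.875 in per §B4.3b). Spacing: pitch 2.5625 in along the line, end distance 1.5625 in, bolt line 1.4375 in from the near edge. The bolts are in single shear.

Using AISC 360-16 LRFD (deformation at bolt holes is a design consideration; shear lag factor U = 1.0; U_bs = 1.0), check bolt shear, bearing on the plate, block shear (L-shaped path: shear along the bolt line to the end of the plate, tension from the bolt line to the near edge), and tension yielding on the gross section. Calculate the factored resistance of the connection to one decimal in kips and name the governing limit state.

62.8 kips (gross-section yield governs)

Bolt shear: A_b = π(0.75)²/4 = 0.44179 in². φR_n = 0.75 × 68 × 0.44179 × 4 × 1 = 90.1 kips.
Bearing (0.5 in plate, F_u = 58 ksi): end bolts L_c = 1.5625 − 0.8125/2 = 1.15625, R_n = min(1.2×1.15625×0.5×58, 2.4×0.75×0.5×58) = 40.238 kips/bolt; interior L_c = 2.5625 − 0.8125 = 1.75, R_n = 52.2 kips/bolt. φR_n = 0.75 × (1×40.238 + 3×52.2) = 147.6 kips.
Block shear: shear path 1×[1.5625+3×2.5625] = 1×9.25 in, A_gv = 4.625, A_nv = 1×(9.25 − 3.5×0.875)×0.5 = 3.0938 in²; tension to near edge: (1.4375 − 0.5×0.875)×0.5 = 0.5 in². R_n = min(0.6×58×3.0938, 0.6×36×4.625) + 1.0×58×0.5 = min(107.66, 99.9) + 29 = 128.9 kips. φR_n = 0.75 × 128.9 = 96.7 kips.
Tension yield (gross): A_g = 3.875×0.5 = 1.9375 in². φR_n = 0.90 × 36 × 1.9375 = 62.8 kips.
Governing: min(90.1, 147.6, 96.7, 62.8) = 62.8 kips → gross-section yield.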